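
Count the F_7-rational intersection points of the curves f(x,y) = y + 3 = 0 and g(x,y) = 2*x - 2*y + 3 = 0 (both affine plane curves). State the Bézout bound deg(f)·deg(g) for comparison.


Common zeros: {(6, 4)}; count = 1; Bézout bound = 1.

deg(f) = 1, deg(g) = 1, so Bézout bound = 1.
Scan x ∈ F_7. For each x, list the y ∈ F_7 with f(x, y) ≡ 0 and those with g(x, y) ≡ 0 (mod 7); the common zeros in that column are the intersection.
  x = 0: f ≡ 0 at y ∈ {4}; g ≡ 0 at y ∈ {5}; common: ∅.
  x = 1: f ≡ 0 at y ∈ {4}; g ≡ 0 at y ∈ {6}; common: ∅.
  x = 2: f ≡ 0 at y ∈ {4}; g ≡ 0 at y ∈ {0}; common: ∅.
  x = 3: f ≡ 0 at y ∈ {4}; g ≡ 0 at y ∈ {1}; common: ∅.
  x = 4: f ≡ 0 at y ∈ {4}; g ≡ 0 at y ∈ {2}; common: ∅.
  x = 5: f ≡ 0 at y ∈ {4}; g ≡ 0 at y ∈ {3}; common: ∅.
  x = 6: f ≡ 0 at y ∈ {4}; g ≡ 0 at y ∈ {4}; common: {4}.
Collecting: common zeros = {(6, 4)}, so the count is 1.
Comparison with the Bézout bound: 1 ≤ 1 = deg(f)·deg(g), as expected for curves with no common component (the bound is attained).


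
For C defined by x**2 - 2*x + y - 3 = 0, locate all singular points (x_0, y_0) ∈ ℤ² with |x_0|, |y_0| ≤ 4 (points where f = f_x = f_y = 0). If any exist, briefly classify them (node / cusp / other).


No singular points in the scanned grid; C is smooth there.

Compute partial derivatives:
  f_x = 2*x - 2.
  f_y = 1.
f_y = 1 is a nonzero constant, so f_y never vanishes: no point (x, y) can satisfy f = f_x = f_y = 0. In particular no (x, y) ∈ {−4, ..., 4}² is singular; the curve is smooth.


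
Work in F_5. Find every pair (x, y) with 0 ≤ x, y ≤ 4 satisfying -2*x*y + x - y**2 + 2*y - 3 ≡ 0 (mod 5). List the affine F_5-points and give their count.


Affine F_5-points: {(2, 4), (3, 0), (3, 1), (4, 2)}; count = 4.

For each of the 25 pairs (x, y) ∈ F_5², evaluate f(x, y) mod 5. Record the zeros.
  x = 0: [0↦2, 1↦3, 2↦2, 3↦4, 4↦4]  zeros at y ∈ ∅
  x = 1: [0↦3, 1↦2, 2↦4, 3↦4, 4↦2]  zeros at y ∈ ∅
  x = 2: [0↦4, 1↦1, 2↦1, 3↦4, 4↦0]  zeros at y ∈ {4}
  x = 3: [0↦0, 1↦0, 2↦3, 3↦4, 4↦3]  zeros at y ∈ {0, 1}
  x = 4: [0↦1, 1↦4, 2↦0, 3↦4, 4↦1]  zeros at y ∈ {2}
Collecting zeros: affine points = {(2, 4), (3, 0), (3, 1), (4, 2)}.
Total count |C(F_5)_aff| = 4.


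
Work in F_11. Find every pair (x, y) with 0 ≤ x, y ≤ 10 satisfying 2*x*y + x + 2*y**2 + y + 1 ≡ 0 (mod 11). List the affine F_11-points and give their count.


Affine F_11-points: {(0, 2), (0, 3), (1, 7), (1, 8), (2, 4), (2, 10), (6, 1), (6, 9), (10, 0), (10, 6)}; count = 10.

For each of the 121 pairs (x, y) ∈ F_11², evaluate f(x, y) mod 11. Record the zeros.
  x = 0: [0↦1, 1↦4, 2↦0, 3↦0, 4↦4, 5↦1, 6↦2, 7↦7, 8↦5, 9↦7, 10↦2]  zeros at y ∈ {2, 3}
  x = 1: [0↦2, 1↦7, 2↦5, 3↦7, 4↦2, 5↦1, 6↦4, 7↦0, 8↦0, 9↦4, 10↦1]  zeros at y ∈ {7, 8}
  x = 2: [0↦3, 1↦10, 2↦10, 3↦3, 4↦0, 5↦1, 6↦6, 7↦4, 8↦6, 9↦1, 10↦0]  zeros at y ∈ {4, 10}
  x = 3: [0↦4, 1↦2, 2↦4, 3↦10, 4↦9, 5↦1, 6↦8, 7↦8, 8↦1, 9↦9, 10↦10]  zeros at y ∈ ∅
  x = 4: [0↦5, 1↦5, 2↦9, 3↦6, 4↦7, 5↦1, 6↦10, 7↦1, 8↦7, 9↦6, 10↦9]  zeros at y ∈ ∅
  x = 5: [0↦6, 1↦8, 2↦3, 3↦2, 4↦5, 5↦1, 6↦1, 7↦5, 8↦2, 9↦3, 10↦8]  zeros at y ∈ ∅
  x = 6: [0↦7, 1↦0, 2↦8, 3↦9, 4↦3, 5↦1, 6↦3, 7↦9, 8↦8, 9↦0, 10↦7]  zeros at y ∈ {1, 9}
  x = 7: [0↦8, 1↦3, 2↦2, 3↦5, 4↦1, 5↦1, 6↦5, 7↦2, 8↦3, 9↦8, 10↦6]  zeros at y ∈ ∅
  x = 8: [0↦9, 1↦6, 2↦7, 3↦1, 4↦10, 5↦1, 6↦7, 7↦6, 8↦9, 9↦5, 10↦5]  zeros at y ∈ ∅
  x = 9: [0↦10, 1↦9, 2↦1, 3↦8, 4↦8, 5↦1, 6↦9, 7↦10, 8↦4, 9↦2, 10↦4]  zeros at y ∈ ∅
  x = 10: [0↦0, 1↦1, 2↦6, 3↦4, 4↦6, 5↦1, 6↦0, 7↦3, 8↦10, 9↦10, 10↦3]  zeros at y ∈ {0, 6}
Collecting zeros: affine points = {(0, 2), (0, 3), (1, 7), (1, 8), (2, 4), (2, 10), (6, 1), (6, 9), (10, 0), (10, 6)}.
Total count |C(F_11)_aff| = 10.


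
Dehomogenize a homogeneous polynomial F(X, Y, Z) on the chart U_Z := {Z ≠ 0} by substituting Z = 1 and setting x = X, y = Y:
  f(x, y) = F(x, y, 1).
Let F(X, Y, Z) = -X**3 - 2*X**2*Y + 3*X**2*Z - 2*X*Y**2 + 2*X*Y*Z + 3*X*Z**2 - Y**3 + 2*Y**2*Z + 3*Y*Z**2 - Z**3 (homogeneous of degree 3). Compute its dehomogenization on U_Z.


f(x, y) = -x**3 - 2*x**2*y + 3*x**2 - 2*x*y**2 + 2*x*y + 3*x - y**3 + 2*y**2 + 3*y - 1

On U_Z we set Z = 1. Each monomial c·X^i·Y^j·Z^k in F becomes c·x^i·y^j·1^k = c·x^i·y^j.
Substituting Z = 1: F(X, Y, 1) = -x**3 - 2*x**2*y + 3*x**2 - 2*x*y**2 + 2*x*y + 3*x - y**3 + 2*y**2 + 3*y - 1.
Note: deg(f) ≤ deg(F) = 3; strict inequality happens when F is divisible by Z (lost terms).


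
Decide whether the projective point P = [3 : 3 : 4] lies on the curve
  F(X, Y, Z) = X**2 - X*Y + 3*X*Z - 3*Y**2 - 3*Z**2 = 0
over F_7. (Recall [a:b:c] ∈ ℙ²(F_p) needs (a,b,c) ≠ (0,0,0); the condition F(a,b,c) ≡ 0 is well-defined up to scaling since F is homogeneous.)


F(3,3,4) ≡ 3 (mod 7); P is NOT on the curve.

Evaluate F(3, 3, 4) term-by-term (mod 7).
  X**2 ↦ 1·9·1·1 = 9
  -X*Y ↦ -1·3·3·1 = -9
  3*X*Z ↦ 3·3·1·4 = 36
  -3*Y**2 ↦ -3·1·9·1 = -27
  -3*Z**2 ↦ -3·1·1·16 = -48
Sum: F(3, 3, 4) = (9) + (-9) + (36) + (-27) + (-48) = -39.
Reducing mod 7: -39 ≡ 3 (mod 7).
Since F(a, b, c) ≡ 3 ≠ 0 (mod 7), P does NOT lie on the curve.


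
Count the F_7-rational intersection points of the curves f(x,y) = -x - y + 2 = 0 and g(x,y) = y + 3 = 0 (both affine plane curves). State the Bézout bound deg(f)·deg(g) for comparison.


Common zeros: {(5, 4)}; count = 1; Bézout bound = 1.

deg(f) = 1, deg(g) = 1, so Bézout bound = 1.
Scan x ∈ F_7. For each x, list the y ∈ F_7 with f(x, y) ≡ 0 and those with g(x, y) ≡ 0 (mod 7); the common zeros in that column are the intersection.
  x = 0: f ≡ 0 at y ∈ {2}; g ≡ 0 at y ∈ {4}; common: ∅.
  x = 1: f ≡ 0 at y ∈ {1}; g ≡ 0 at y ∈ {4}; common: ∅.
  x = 2: f ≡ 0 at y ∈ {0}; g ≡ 0 at y ∈ {4}; common: ∅.
  x = 3: f ≡ 0 at y ∈ {6}; g ≡ 0 at y ∈ {4}; common: ∅.
  x = 4: f ≡ 0 at y ∈ {5}; g ≡ 0 at y ∈ {4}; common: ∅.
  x = 5: f ≡ 0 at y ∈ {4}; g ≡ 0 at y ∈ {4}; common: {4}.
  x = 6: f ≡ 0 at y ∈ {3}; g ≡ 0 at y ∈ {4}; common: ∅.
Collecting: common zeros = {(5, 4)}, so the count is 1.
Comparison with the Bézout bound: 1 ≤ 1 = deg(f)·deg(g), as expected for curves with no common component (the bound is attained).


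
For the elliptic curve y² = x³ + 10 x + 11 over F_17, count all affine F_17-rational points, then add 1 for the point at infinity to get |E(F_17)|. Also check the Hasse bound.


Affine points = {(3, 0), (4, 8), (4, 9), (5, 4), (5, 13), (6, 7), (6, 10), (7, 4), (7, 13), (8, 5), (8, 12), (13, 3), (13, 14), (15, 0), (16, 0)}; affine count = 15; |E(F_17)| = 16.

Discriminant check: Δ ∝ 4a³ + 27b² = 4·10³ + 27·11² = 4·1000 + 27·121 ≡ 8 (mod 17). Nonzero ⇒ E is nonsingular.
For each x ∈ F_17, compute rhs = x³ + 10·x + 11 mod 17, then count y ∈ F_17 with y² ≡ rhs.
  x = 0: rhs = 11, matching y values: none (0 points).
  x = 1: rhs = 5, matching y values: none (0 points).
  x = 2: rhs = 5, matching y values: none (0 points).
  x = 3: rhs = 0, matching y values: 0 (1 points).
  x = 4: rhs = 13, matching y values: 8, 9 (2 points).
  x = 5: rhs = 16, matching y values: 4, 13 (2 points).
  x = 6: rhs = 15, matching y values: 7, 10 (2 points).
  x = 7: rhs = 16, matching y values: 4, 13 (2 points).
  x = 8: rhs = 8, matching y values: 5, 12 (2 points).
  x = 9: rhs = 14, matching y values: none (0 points).
  x = 10: rhs = 6, matching y values: none (0 points).
  x = 11: rhs = 7, matching y values: none (0 points).
  x = 12: rhs = 6, matching y values: none (0 points).
  x = 13: rhs = 9, matching y values: 3, 14 (2 points).
  x = 14: rhs = 5, matching y values: none (0 points).
  x = 15: rhs = 0, matching y values: 0 (1 points).
  x = 16: rhs = 0, matching y values: 0 (1 points).
Total affine count: 15.
Full point count |E(F_17)| = 15 + 1 = 16.
Hasse bound: |16 − (17+1)| = |-2| = 2 ≤ 2√17 ≈ 8.2462 ✓.


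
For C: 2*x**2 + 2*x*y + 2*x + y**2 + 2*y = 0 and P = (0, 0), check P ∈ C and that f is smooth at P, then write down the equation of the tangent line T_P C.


Tangent line at P: 2*x + 2*y = 0.

Step 1: f(0, 0) = 0, so P lies on C.
Step 2: partial derivatives
  f_x(x, y) = 4*x + 2*y + 2, f_y(x, y) = 2*x + 2*y + 2.
  f_x(P) = 2, f_y(P) = 2 (gradient nonzero, so P is smooth).
Step 3: tangent line at P: 2·(x − 0) + 2·(y − 0) = 0.
Expanding: 2*x + 2*y = 0.


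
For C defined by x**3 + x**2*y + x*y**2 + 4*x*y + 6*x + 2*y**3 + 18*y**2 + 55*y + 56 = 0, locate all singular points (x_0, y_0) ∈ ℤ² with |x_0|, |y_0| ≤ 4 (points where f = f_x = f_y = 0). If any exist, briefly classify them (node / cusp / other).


Singular points: {(1, -3)}; classification: cusp.

Compute partial derivatives:
  f_x = 3*x**2 + 2*x*y + y**2 + 4*y + 6.
  f_y = x**2 + 2*x*y + 4*x + 6*y**2 + 36*y + 55.
Scan x_0 ∈ {−4, ..., 4}. For each x_0, f_y(x_0, y) is a polynomial in y; find its integer roots y ∈ {−4, ..., 4}, then test f_x and f at those candidates.
  x = -4: f_y(-4, y) = 6*y**2 + 28*y + 55; no integer root y with |y| ≤ 4.
  x = -3: f_y(-3, y) = 6*y**2 + 30*y + 52; no integer root y with |y| ≤ 4.
  x = -2: f_y(-2, y) = 6*y**2 + 32*y + 51; no integer root y with |y| ≤ 4.
  x = -1: f_y(-1, y) = 6*y**2 + 34*y + 52; no integer root y with |y| ≤ 4.
  x = 0: f_y(0, y) = 6*y**2 + 36*y + 55; no integer root y with |y| ≤ 4.
  x = 1: f_y(1, y) = 6*y**2 + 38*y + 60; vanishes at y ∈ {-3}. (1, -3): f_x = 0, f = 0 — SINGULAR.
  x = 2: f_y(2, y) = 6*y**2 + 40*y + 67; no integer root y with |y| ≤ 4.
  x = 3: f_y(3, y) = 6*y**2 + 42*y + 76; no integer root y with |y| ≤ 4.
  x = 4: f_y(4, y) = 6*y**2 + 44*y + 87; no integer root y with |y| ≤ 4.
Only singular point on the grid: (1, -3).
Classify: substitute x = 1 + u, y = -3 + v and expand: f = u**3 + u**2*v + u*v**2 + 2*v**3 + v**2.
No constant or linear terms (consistent with a singular point). Quadratic part: v**2. Cubic part: u**3 + u**2*v + u*v**2 + 2*v**3.
The quadratic part v**2 is a perfect square, so there is a single (double) tangent line v = 0, i.e. y = -3. Restricting the cubic part to that line (v = 0) leaves u**3 ≠ 0, so f is not divisible by v and the branch is v² ≈ -u**3 to lowest order — this is a cusp.
Classification: cusp.


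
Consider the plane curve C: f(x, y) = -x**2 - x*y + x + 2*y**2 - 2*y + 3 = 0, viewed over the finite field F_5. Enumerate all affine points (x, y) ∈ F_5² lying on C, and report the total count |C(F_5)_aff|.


Affine F_5-points: {(0, 3), (1, 2), (3, 2), (3, 3)}; count = 4.

For each of the 25 pairs (x, y) ∈ F_5², evaluate f(x, y) mod 5. Record the zeros.
  x = 0: [0↦3, 1↦3, 2↦2, 3↦0, 4↦2]  zeros at y ∈ {3}
  x = 1: [0↦3, 1↦2, 2↦0, 3↦2, 4↦3]  zeros at y ∈ {2}
  x = 2: [0↦1, 1↦4, 2↦1, 3↦2, 4↦2]  zeros at y ∈ ∅
  x = 3: [0↦2, 1↦4, 2↦0, 3↦0, 4↦4]  zeros at y ∈ {2, 3}
  x = 4: [0↦1, 1↦2, 2↦2, 3↦1, 4↦4]  zeros at y ∈ ∅
Collecting zeros: affine points = {(0, 3), (1, 2), (3, 2), (3, 3)}.
Total count |C(F_5)_aff| = 4.


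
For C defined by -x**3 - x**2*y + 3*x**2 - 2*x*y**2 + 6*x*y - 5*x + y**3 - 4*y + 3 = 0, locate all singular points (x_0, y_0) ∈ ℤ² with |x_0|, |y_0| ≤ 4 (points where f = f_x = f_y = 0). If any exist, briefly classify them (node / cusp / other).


Singular points: {(1, 1)}; classification: node.

Compute partial derivatives:
  f_x = -3*x**2 - 2*x*y + 6*x - 2*y**2 + 6*y - 5.
  f_y = -x**2 - 4*x*y + 6*x + 3*y**2 - 4.
Scan x_0 ∈ {−4, ..., 4}. For each x_0, f_y(x_0, y) is a polynomial in y; find its integer roots y ∈ {−4, ..., 4}, then test f_x and f at those candidates.
  x = -4: f_y(-4, y) = 3*y**2 + 16*y - 44; vanishes at y ∈ {2}. (-4, 2): f_x = -57 ≠ 0.
  x = -3: f_y(-3, y) = 3*y**2 + 12*y - 31; no integer root y with |y| ≤ 4.
  x = -2: f_y(-2, y) = 3*y**2 + 8*y - 20; no integer root y with |y| ≤ 4.
  x = -1: f_y(-1, y) = 3*y**2 + 4*y - 11; no integer root y with |y| ≤ 4.
  x = 0: f_y(0, y) = 3*y**2 - 4; no integer root y with |y| ≤ 4.
  x = 1: f_y(1, y) = 3*y**2 - 4*y + 1; vanishes at y ∈ {1}. (1, 1): f_x = 0, f = 0 — SINGULAR.
  x = 2: f_y(2, y) = 3*y**2 - 8*y + 4; vanishes at y ∈ {2}. (2, 2): f_x = -9 ≠ 0.
  x = 3: f_y(3, y) = 3*y**2 - 12*y + 5; no integer root y with |y| ≤ 4.
  x = 4: f_y(4, y) = 3*y**2 - 16*y + 4; no integer root y with |y| ≤ 4.
Only singular point on the grid: (1, 1).
Classify: substitute x = 1 + u, y = 1 + v and expand: f = -u**3 - u**2*v - u**2 - 2*u*v**2 + v**3 + v**2.
No constant or linear terms (consistent with a singular point). Quadratic part: -u**2 + v**2. Cubic part: -u**3 - u**2*v - 2*u*v**2 + v**3.
The quadratic part v**2 - u**2 = (v − u)(v + u) splits into two distinct linear factors, so there are two distinct tangent lines y − 1 = ±(x − 1) — this is a node (ordinary double point).
Classification: node.


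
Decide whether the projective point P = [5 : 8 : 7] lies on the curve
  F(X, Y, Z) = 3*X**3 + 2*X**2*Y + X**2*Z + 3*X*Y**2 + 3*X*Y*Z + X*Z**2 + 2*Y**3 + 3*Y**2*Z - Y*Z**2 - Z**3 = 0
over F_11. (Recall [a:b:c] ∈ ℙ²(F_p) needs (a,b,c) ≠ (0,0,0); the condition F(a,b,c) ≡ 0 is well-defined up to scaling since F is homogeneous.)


F(5,8,7) ≡ 8 (mod 11); P is NOT on the curve.

Evaluate F(5, 8, 7) term-by-term (mod 11).
  3*X**3 ↦ 3·125·1·1 = 375
  2*X**2*Y ↦ 2·25·8·1 = 400
  X**2*Z ↦ 1·25·1·7 = 175
  3*X*Y**2 ↦ 3·5·64·1 = 960
  3*X*Y*Z ↦ 3·5·8·7 = 840
  X*Z**2 ↦ 1·5·1·49 = 245
  2*Y**3 ↦ 2·1·512·1 = 1024
  3*Y**2*Z ↦ 3·1·64·7 = 1344
  -Y*Z**2 ↦ -1·1·8·49 = -392
  -Z**3 ↦ -1·1·1·343 = -343
Sum: F(5, 8, 7) = (375) + (400) + (175) + (960) + (840) + (245) + (1024) + (1344) + (-392) + (-343) = 4628.
Reducing mod 11: 4628 ≡ 8 (mod 11).
Since F(a, b, c) ≡ 8 ≠ 0 (mod 11), P does NOT lie on the curve.


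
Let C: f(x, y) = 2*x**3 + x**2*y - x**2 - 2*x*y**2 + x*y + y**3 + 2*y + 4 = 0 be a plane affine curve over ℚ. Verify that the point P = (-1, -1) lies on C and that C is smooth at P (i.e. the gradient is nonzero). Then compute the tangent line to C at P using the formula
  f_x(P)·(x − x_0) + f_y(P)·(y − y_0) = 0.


Tangent line at P: 7*x + y + 8 = 0.

Step 1: f(-1, -1) = 0, so P lies on C.
Step 2: partial derivatives
  f_x(x, y) = 6*x**2 + 2*x*y - 2*x - 2*y**2 + y, f_y(x, y) = x**2 - 4*x*y + x + 3*y**2 + 2.
  f_x(P) = 7, f_y(P) = 1 (gradient nonzero, so P is smooth).
Step 3: tangent line at P: 7·(x − -1) + 1·(y − -1) = 0.
Expanding: 7*x + y + 8 = 0.


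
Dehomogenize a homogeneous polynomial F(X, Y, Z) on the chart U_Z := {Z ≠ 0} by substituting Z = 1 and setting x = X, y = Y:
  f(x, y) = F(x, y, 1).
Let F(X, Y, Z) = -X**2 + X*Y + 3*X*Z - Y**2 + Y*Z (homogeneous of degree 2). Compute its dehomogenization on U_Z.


f(x, y) = -x**2 + x*y + 3*x - y**2 + y

On U_Z we set Z = 1. Each monomial c·X^i·Y^j·Z^k in F becomes c·x^i·y^j·1^k = c·x^i·y^j.
Substituting Z = 1: F(X, Y, 1) = -x**2 + x*y + 3*x - y**2 + y.
Note: deg(f) ≤ deg(F) = 2; strict inequality happens when F is divisible by Z (lost terms).


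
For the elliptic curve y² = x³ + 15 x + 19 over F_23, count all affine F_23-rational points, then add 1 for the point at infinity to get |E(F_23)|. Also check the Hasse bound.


Affine points = {(1, 9), (1, 14), (5, 9), (5, 14), (6, 7), (6, 16), (9, 3), (9, 20), (12, 8), (12, 15), (14, 11), (14, 12), (15, 10), (15, 13), (16, 10), (16, 13), (17, 9), (17, 14), (18, 7), (18, 16), (20, 4), (20, 19), (21, 2), (21, 21), (22, 7), (22, 16)}; affine count = 26; |E(F_23)| = 27.

Discriminant check: Δ ∝ 4a³ + 27b² = 4·15³ + 27·19² = 4·3375 + 27·361 ≡ 17 (mod 23). Nonzero ⇒ E is nonsingular.
For each x ∈ F_23, compute rhs = x³ + 15·x + 19 mod 23, then count y ∈ F_23 with y² ≡ rhs.
  x = 0: rhs = 19, matching y values: none (0 points).
  x = 1: rhs = 12, matching y values: 9, 14 (2 points).
  x = 2: rhs = 11, matching y values: none (0 points).
  x = 3: rhs = 22, matching y values: none (0 points).
  x = 4: rhs = 5, matching y values: none (0 points).
  x = 5: rhs = 12, matching y values: 9, 14 (2 points).
  x = 6: rhs = 3, matching y values: 7, 16 (2 points).
  x = 7: rhs = 7, matching y values: none (0 points).
  x = 8: rhs = 7, matching y values: none (0 points).
  x = 9: rhs = 9, matching y values: 3, 20 (2 points).
  x = 10: rhs = 19, matching y values: none (0 points).
  x = 11: rhs = 20, matching y values: none (0 points).
  x = 12: rhs = 18, matching y values: 8, 15 (2 points).
  x = 13: rhs = 19, matching y values: none (0 points).
  x = 14: rhs = 6, matching y values: 11, 12 (2 points).
  x = 15: rhs = 8, matching y values: 10, 13 (2 points).
  x = 16: rhs = 8, matching y values: 10, 13 (2 points).
  x = 17: rhs = 12, matching y values: 9, 14 (2 points).
  x = 18: rhs = 3, matching y values: 7, 16 (2 points).
  x = 19: rhs = 10, matching y values: none (0 points).
  x = 20: rhs = 16, matching y values: 4, 19 (2 points).
  x = 21: rhs = 4, matching y values: 2, 21 (2 points).
  x = 22: rhs = 3, matching y values: 7, 16 (2 points).
Total affine count: 26.
Full point count |E(F_23)| = 26 + 1 = 27.
Hasse bound: |27 − (23+1)| = |3| = 3 ≤ 2√23 ≈ 9.5917 ✓.


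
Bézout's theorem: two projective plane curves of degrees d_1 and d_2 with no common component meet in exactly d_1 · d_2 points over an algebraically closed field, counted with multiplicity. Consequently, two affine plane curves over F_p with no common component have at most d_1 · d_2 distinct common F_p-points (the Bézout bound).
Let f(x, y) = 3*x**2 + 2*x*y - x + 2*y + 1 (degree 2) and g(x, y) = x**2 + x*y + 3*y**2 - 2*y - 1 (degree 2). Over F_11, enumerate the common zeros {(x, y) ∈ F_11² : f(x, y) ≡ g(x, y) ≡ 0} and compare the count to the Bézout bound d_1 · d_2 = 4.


Common zeros: ∅; count = 0; Bézout bound = 4.

deg(f) = 2, deg(g) = 2, so Bézout bound = 4.
Scan x ∈ F_11. For each x, list the y ∈ F_11 with f(x, y) ≡ 0 and those with g(x, y) ≡ 0 (mod 11); the common zeros in that column are the intersection.
  x = 0: f ≡ 0 at y ∈ {5}; g ≡ 0 at y ∈ {1, 7}; common: ∅.
  x = 1: f ≡ 0 at y ∈ {2}; g ≡ 0 at y ∈ {0, 4}; common: ∅.
  x = 2: f ≡ 0 at y ∈ {0}; g ≡ 0 at y ∈ ∅; common: ∅.
  x = 3: f ≡ 0 at y ∈ {1}; g ≡ 0 at y ∈ {2, 5}; common: ∅.
  x = 4: f ≡ 0 at y ∈ {1}; g ≡ 0 at y ∈ {7}; common: ∅.
  x = 5: f ≡ 0 at y ∈ {6}; g ≡ 0 at y ∈ ∅; common: ∅.
  x = 6: f ≡ 0 at y ∈ {6}; g ≡ 0 at y ∈ {2, 4}; common: ∅.
  x = 7: f ≡ 0 at y ∈ {7}; g ≡ 0 at y ∈ ∅; common: ∅.
  x = 8: f ≡ 0 at y ∈ {5}; g ≡ 0 at y ∈ ∅; common: ∅.
  x = 9: f ≡ 0 at y ∈ {2}; g ≡ 0 at y ∈ ∅; common: ∅.
  x = 10: f ≡ 0 at y ∈ ∅; g ≡ 0 at y ∈ {0, 1}; common: ∅.
Collecting: common zeros = ∅, so the count is 0.
Comparison with the Bézout bound: 0 ≤ 4 = deg(f)·deg(g), as expected for curves with no common component (the affine F_11-count falls short of the bound because intersections may lie at infinity, over extension fields, or carry multiplicity).


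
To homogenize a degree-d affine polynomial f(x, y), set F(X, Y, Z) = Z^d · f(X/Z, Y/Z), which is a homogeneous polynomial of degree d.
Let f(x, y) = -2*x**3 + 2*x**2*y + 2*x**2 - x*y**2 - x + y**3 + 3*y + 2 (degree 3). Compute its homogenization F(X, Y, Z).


F(X, Y, Z) = -2*X**3 + 2*X**2*Y + 2*X**2*Z - X*Y**2 - X*Z**2 + Y**3 + 3*Y*Z**2 + 2*Z**3

deg(f) = 3.
Substitute x = X/Z, y = Y/Z into f, then multiply by Z^3.
  monomial -2·x^3·y^0 ↦ -2·X^3·Y^0·Z^0.
  monomial 2·x^2·y^1 ↦ 2·X^2·Y^1·Z^0.
  monomial 2·x^2·y^0 ↦ 2·X^2·Y^0·Z^1.
  monomial -1·x^1·y^2 ↦ -1·X^1·Y^2·Z^0.
  monomial -1·x^1·y^0 ↦ -1·X^1·Y^0·Z^2.
  monomial 1·x^0·y^3 ↦ 1·X^0·Y^3·Z^0.
  monomial 3·x^0·y^1 ↦ 3·X^0·Y^1·Z^2.
  monomial 2·x^0·y^0 ↦ 2·X^0·Y^0·Z^3.
Collecting: F(X, Y, Z) = -2*X**3 + 2*X**2*Y + 2*X**2*Z - X*Y**2 - X*Z**2 + Y**3 + 3*Y*Z**2 + 2*Z**3.


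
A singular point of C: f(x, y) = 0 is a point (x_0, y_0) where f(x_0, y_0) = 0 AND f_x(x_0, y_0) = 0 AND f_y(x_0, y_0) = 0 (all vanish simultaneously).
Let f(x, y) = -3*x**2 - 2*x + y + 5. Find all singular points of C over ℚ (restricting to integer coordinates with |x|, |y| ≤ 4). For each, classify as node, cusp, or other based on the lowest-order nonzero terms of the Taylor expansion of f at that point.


No singular points in the scanned grid; C is smooth there.

Compute partial derivatives:
  f_x = -6*x - 2.
  f_y = 1.
f_y = 1 is a nonzero constant, so f_y never vanishes: no point (x, y) can satisfy f = f_x = f_y = 0. In particular no (x, y) ∈ {−4, ..., 4}² is singular; the curve is smooth.


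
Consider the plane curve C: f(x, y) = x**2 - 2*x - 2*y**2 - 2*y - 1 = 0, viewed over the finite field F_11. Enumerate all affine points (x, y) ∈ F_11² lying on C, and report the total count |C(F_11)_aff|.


Affine F_11-points: {(3, 3), (3, 7), (4, 4), (4, 6), (6, 2), (6, 8), (7, 2), (7, 8), (9, 4), (9, 6), (10, 3), (10, 7)}; count = 12.

For each of the 121 pairs (x, y) ∈ F_11², evaluate f(x, y) mod 11. Record the zeros.
  x = 0: [0↦10, 1↦6, 2↦9, 3↦8, 4↦3, 5↦5, 6↦3, 7↦8, 8↦9, 9↦6, 10↦10]  zeros at y ∈ ∅
  x = 1: [0↦9, 1↦5, 2↦8, 3↦7, 4↦2, 5↦4, 6↦2, 7↦7, 8↦8, 9↦5, 10↦9]  zeros at y ∈ ∅
  x = 2: [0↦10, 1↦6, 2↦9, 3↦8, 4↦3, 5↦5, 6↦3, 7↦8, 8↦9, 9↦6, 10↦10]  zeros at y ∈ ∅
  x = 3: [0↦2, 1↦9, 2↦1, 3↦0, 4↦6, 5↦8, 6↦6, 7↦0, 8↦1, 9↦9, 10↦2]  zeros at y ∈ {3, 7}
  x = 4: [0↦7, 1↦3, 2↦6, 3↦5, 4↦0, 5↦2, 6↦0, 7↦5, 8↦6, 9↦3, 10↦7]  zeros at y ∈ {4, 6}
  x = 5: [0↦3, 1↦10, 2↦2, 3↦1, 4↦7, 5↦9, 6↦7, 7↦1, 8↦2, 9↦10, 10↦3]  zeros at y ∈ ∅
  x = 6: [0↦1, 1↦8, 2↦0, 3↦10, 4↦5, 5↦7, 6↦5, 7↦10, 8↦0, 9↦8, 10↦1]  zeros at y ∈ {2, 8}
  x = 7: [0↦1, 1↦8, 2↦0, 3↦10, 4↦5, 5↦7, 6↦5, 7↦10, 8↦0, 9↦8, 10↦1]  zeros at y ∈ {2, 8}
  x = 8: [0↦3, 1↦10, 2↦2, 3↦1, 4↦7, 5↦9, 6↦7, 7↦1, 8↦2, 9↦10, 10↦3]  zeros at y ∈ ∅
  x = 9: [0↦7, 1↦3, 2↦6, 3↦5, 4↦0, 5↦2, 6↦0, 7↦5, 8↦6, 9↦3, 10↦7]  zeros at y ∈ {4, 6}
  x = 10: [0↦2, 1↦9, 2↦1, 3↦0, 4↦6, 5↦8, 6↦6, 7↦0, 8↦1, 9↦9, 10↦2]  zeros at y ∈ {3, 7}
Collecting zeros: affine points = {(3, 3), (3, 7), (4, 4), (4, 6), (6, 2), (6, 8), (7, 2), (7, 8), (9, 4), (9, 6), (10, 3), (10, 7)}.
Total count |C(F_11)_aff| = 12.


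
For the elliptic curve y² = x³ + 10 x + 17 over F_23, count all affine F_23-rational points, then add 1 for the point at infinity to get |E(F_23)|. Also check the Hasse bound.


Affine points = {(4, 11), (4, 12), (5, 10), (5, 13), (7, 4), (7, 19), (9, 10), (9, 13), (10, 6), (10, 17), (11, 3), (11, 20), (12, 5), (12, 18), (14, 7), (14, 16), (15, 0), (16, 8), (16, 15), (18, 7), (18, 16), (20, 11), (20, 12), (21, 9), (21, 14), (22, 11), (22, 12)}; affine count = 27; |E(F_23)| = 28.

Discriminant check: Δ ∝ 4a³ + 27b² = 4·10³ + 27·17² = 4·1000 + 27·289 ≡ 4 (mod 23). Nonzero ⇒ E is nonsingular.
For each x ∈ F_23, compute rhs = x³ + 10·x + 17 mod 23, then count y ∈ F_23 with y² ≡ rhs.
  x = 0: rhs = 17, matching y values: none (0 points).
  x = 1: rhs = 5, matching y values: none (0 points).
  x = 2: rhs = 22, matching y values: none (0 points).
  x = 3: rhs = 5, matching y values: none (0 points).
  x = 4: rhs = 6, matching y values: 11, 12 (2 points).
  x = 5: rhs = 8, matching y values: 10, 13 (2 points).
  x = 6: rhs = 17, matching y values: none (0 points).
  x = 7: rhs = 16, matching y values: 4, 19 (2 points).
  x = 8: rhs = 11, matching y values: none (0 points).
  x = 9: rhs = 8, matching y values: 10, 13 (2 points).
  x = 10: rhs = 13, matching y values: 6, 17 (2 points).
  x = 11: rhs = 9, matching y values: 3, 20 (2 points).
  x = 12: rhs = 2, matching y values: 5, 18 (2 points).
  x = 13: rhs = 21, matching y values: none (0 points).
  x = 14: rhs = 3, matching y values: 7, 16 (2 points).
  x = 15: rhs = 0, matching y values: 0 (1 points).
  x = 16: rhs = 18, matching y values: 8, 15 (2 points).
  x = 17: rhs = 17, matching y values: none (0 points).
  x = 18: rhs = 3, matching y values: 7, 16 (2 points).
  x = 19: rhs = 5, matching y values: none (0 points).
  x = 20: rhs = 6, matching y values: 11, 12 (2 points).
  x = 21: rhs = 12, matching y values: 9, 14 (2 points).
  x = 22: rhs = 6, matching y values: 11, 12 (2 points).
Total affine count: 27.
Full point count |E(F_23)| = 27 + 1 = 28.
Hasse bound: |28 − (23+1)| = |4| = 4 ≤ 2√23 ≈ 9.5917 ✓.


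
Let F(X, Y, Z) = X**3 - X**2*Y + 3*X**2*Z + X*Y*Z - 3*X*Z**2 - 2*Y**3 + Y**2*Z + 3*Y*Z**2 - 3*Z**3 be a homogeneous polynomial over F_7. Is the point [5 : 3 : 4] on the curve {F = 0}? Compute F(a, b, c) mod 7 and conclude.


F(5,3,4) ≡ 6 (mod 7); P is NOT on the curve.

Evaluate F(5, 3, 4) term-by-term (mod 7).
  X**3 ↦ 1·125·1·1 = 125
  -X**2*Y ↦ -1·25·3·1 = -75
  3*X**2*Z ↦ 3·25·1·4 = 300
  X*Y*Z ↦ 1·5·3·4 = 60
  -3*X*Z**2 ↦ -3·5·1·16 = -240
  -2*Y**3 ↦ -2·1·27·1 = -54
  Y**2*Z ↦ 1·1·9·4 = 36
  3*Y*Z**2 ↦ 3·1·3·16 = 144
  -3*Z**3 ↦ -3·1·1·64 = -192
Sum: F(5, 3, 4) = (125) + (-75) + (300) + (60) + (-240) + (-54) + (36) + (144) + (-192) = 104.
Reducing mod 7: 104 ≡ 6 (mod 7).
Since F(a, b, c) ≡ 6 ≠ 0 (mod 7), P does NOT lie on the curve.


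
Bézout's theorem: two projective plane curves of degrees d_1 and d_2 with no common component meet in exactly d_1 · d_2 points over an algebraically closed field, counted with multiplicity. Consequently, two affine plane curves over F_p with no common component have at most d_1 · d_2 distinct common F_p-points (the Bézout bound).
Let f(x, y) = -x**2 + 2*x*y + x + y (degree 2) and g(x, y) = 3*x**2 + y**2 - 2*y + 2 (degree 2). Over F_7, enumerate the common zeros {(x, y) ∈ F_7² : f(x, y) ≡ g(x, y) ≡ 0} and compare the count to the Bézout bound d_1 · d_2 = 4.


Common zeros: ∅; count = 0; Bézout bound = 4.

deg(f) = 2, deg(g) = 2, so Bézout bound = 4.
Scan x ∈ F_7. For each x, list the y ∈ F_7 with f(x, y) ≡ 0 and those with g(x, y) ≡ 0 (mod 7); the common zeros in that column are the intersection.
  x = 0: f ≡ 0 at y ∈ {0}; g ≡ 0 at y ∈ ∅; common: ∅.
  x = 1: f ≡ 0 at y ∈ {0}; g ≡ 0 at y ∈ ∅; common: ∅.
  x = 2: f ≡ 0 at y ∈ {6}; g ≡ 0 at y ∈ {0, 2}; common: ∅.
  x = 3: f ≡ 0 at y ∈ ∅; g ≡ 0 at y ∈ {1}; common: ∅.
  x = 4: f ≡ 0 at y ∈ {6}; g ≡ 0 at y ∈ {1}; common: ∅.
  x = 5: f ≡ 0 at y ∈ {5}; g ≡ 0 at y ∈ {0, 2}; common: ∅.
  x = 6: f ≡ 0 at y ∈ {5}; g ≡ 0 at y ∈ ∅; common: ∅.
Collecting: common zeros = ∅, so the count is 0.
Comparison with the Bézout bound: 0 ≤ 4 = deg(f)·deg(g), as expected for curves with no common component (the affine F_7-count falls short of the bound because intersections may lie at infinity, over extension fields, or carry multiplicity).


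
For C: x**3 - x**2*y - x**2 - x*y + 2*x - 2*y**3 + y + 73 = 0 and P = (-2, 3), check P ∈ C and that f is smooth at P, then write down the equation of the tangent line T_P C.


Tangent line at P: 27*x - 55*y + 219 = 0.

Step 1: f(-2, 3) = 0, so P lies on C.
Step 2: partial derivatives
  f_x(x, y) = 3*x**2 - 2*x*y - 2*x - y + 2, f_y(x, y) = -x**2 - x - 6*y**2 + 1.
  f_x(P) = 27, f_y(P) = -55 (gradient nonzero, so P is smooth).
Step 3: tangent line at P: 27·(x − -2) + -55·(y − 3) = 0.
Expanding: 27*x - 55*y + 219 = 0.


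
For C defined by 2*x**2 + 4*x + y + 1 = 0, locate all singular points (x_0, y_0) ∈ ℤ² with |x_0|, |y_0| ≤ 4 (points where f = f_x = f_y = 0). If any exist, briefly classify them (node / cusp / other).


No singular points in the scanned grid; C is smooth there.

Compute partial derivatives:
  f_x = 4*x + 4.
  f_y = 1.
f_y = 1 is a nonzero constant, so f_y never vanishes: no point (x, y) can satisfy f = f_x = f_y = 0. In particular no (x, y) ∈ {−4, ..., 4}² is singular; the curve is smooth.


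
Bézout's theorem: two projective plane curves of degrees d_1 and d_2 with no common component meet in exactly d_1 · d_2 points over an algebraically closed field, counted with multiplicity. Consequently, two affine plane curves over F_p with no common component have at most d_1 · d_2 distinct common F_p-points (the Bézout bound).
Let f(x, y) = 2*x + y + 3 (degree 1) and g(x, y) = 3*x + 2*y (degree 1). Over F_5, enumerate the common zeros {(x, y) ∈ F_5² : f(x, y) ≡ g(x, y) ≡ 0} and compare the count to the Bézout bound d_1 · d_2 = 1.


Common zeros: {(4, 4)}; count = 1; Bézout bound = 1.

deg(f) = 1, deg(g) = 1, so Bézout bound = 1.
Scan x ∈ F_5. For each x, list the y ∈ F_5 with f(x, y) ≡ 0 and those with g(x, y) ≡ 0 (mod 5); the common zeros in that column are the intersection.
  x = 0: f ≡ 0 at y ∈ {2}; g ≡ 0 at y ∈ {0}; common: ∅.
  x = 1: f ≡ 0 at y ∈ {0}; g ≡ 0 at y ∈ {1}; common: ∅.
  x = 2: f ≡ 0 at y ∈ {3}; g ≡ 0 at y ∈ {2}; common: ∅.
  x = 3: f ≡ 0 at y ∈ {1}; g ≡ 0 at y ∈ {3}; common: ∅.
  x = 4: f ≡ 0 at y ∈ {4}; g ≡ 0 at y ∈ {4}; common: {4}.
Collecting: common zeros = {(4, 4)}, so the count is 1.
Comparison with the Bézout bound: 1 ≤ 1 = deg(f)·deg(g), as expected for curves with no common component (the bound is attained).


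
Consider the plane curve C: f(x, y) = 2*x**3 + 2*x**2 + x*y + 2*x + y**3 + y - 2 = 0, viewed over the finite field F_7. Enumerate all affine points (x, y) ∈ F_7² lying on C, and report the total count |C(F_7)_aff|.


Affine F_7-points: {(0, 1), (0, 3), (1, 1), (5, 0), (5, 1), (5, 6)}; count = 6.

For each of the 49 pairs (x, y) ∈ F_7², evaluate f(x, y) mod 7. Record the zeros.
  x = 0: [0↦5, 1↦0, 2↦1, 3↦0, 4↦3, 5↦2, 6↦3]  zeros at y ∈ {1, 3}
  x = 1: [0↦4, 1↦0, 2↦2, 3↦2, 4↦6, 5↦6, 6↦1]  zeros at y ∈ {1}
  x = 2: [0↦5, 1↦2, 2↦5, 3↦6, 4↦4, 5↦5, 6↦1]  zeros at y ∈ ∅
  x = 3: [0↦6, 1↦4, 2↦1, 3↦3, 4↦2, 5↦4, 6↦1]  zeros at y ∈ ∅
  x = 4: [0↦5, 1↦4, 2↦2, 3↦5, 4↦5, 5↦1, 6↦6]  zeros at y ∈ ∅
  x = 5: [0↦0, 1↦0, 2↦6, 3↦3, 4↦4, 5↦1, 6↦0]  zeros at y ∈ {0, 1, 6}
  x = 6: [0↦3, 1↦4, 2↦4, 3↦2, 4↦4, 5↦2, 6↦2]  zeros at y ∈ ∅
Collecting zeros: affine points = {(0, 1), (0, 3), (1, 1), (5, 0), (5, 1), (5, 6)}.
Total count |C(F_7)_aff| = 6.


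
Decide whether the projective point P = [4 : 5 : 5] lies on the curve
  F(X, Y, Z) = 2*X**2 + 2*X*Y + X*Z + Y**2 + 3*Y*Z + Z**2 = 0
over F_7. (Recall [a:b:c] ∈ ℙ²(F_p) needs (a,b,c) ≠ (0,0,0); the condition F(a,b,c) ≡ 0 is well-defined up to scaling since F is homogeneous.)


F(4,5,5) ≡ 0 (mod 7); P is on the curve.

Evaluate F(4, 5, 5) term-by-term (mod 7).
  2*X**2 ↦ 2·16·1·1 = 32
  2*X*Y ↦ 2·4·5·1 = 40
  X*Z ↦ 1·4·1·5 = 20
  Y**2 ↦ 1·1·25·1 = 25
  3*Y*Z ↦ 3·1·5·5 = 75
  Z**2 ↦ 1·1·1·25 = 25
Sum: F(4, 5, 5) = (32) + (40) + (20) + (25) + (75) + (25) = 217.
Reducing mod 7: 217 ≡ 0 (mod 7).
Since F(a, b, c) ≡ 0 (mod 7), P lies on the curve.


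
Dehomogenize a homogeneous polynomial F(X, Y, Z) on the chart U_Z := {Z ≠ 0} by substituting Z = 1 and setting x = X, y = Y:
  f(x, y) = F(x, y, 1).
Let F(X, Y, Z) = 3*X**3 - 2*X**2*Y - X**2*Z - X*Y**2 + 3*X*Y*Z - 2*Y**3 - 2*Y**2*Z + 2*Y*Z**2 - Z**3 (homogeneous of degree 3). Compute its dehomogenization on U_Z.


f(x, y) = 3*x**3 - 2*x**2*y - x**2 - x*y**2 + 3*x*y - 2*y**3 - 2*y**2 + 2*y - 1

On U_Z we set Z = 1. Each monomial c·X^i·Y^j·Z^k in F becomes c·x^i·y^j·1^k = c·x^i·y^j.
Substituting Z = 1: F(X, Y, 1) = 3*x**3 - 2*x**2*y - x**2 - x*y**2 + 3*x*y - 2*y**3 - 2*y**2 + 2*y - 1.
Note: deg(f) ≤ deg(F) = 3; strict inequality happens when F is divisible by Z (lost terms).


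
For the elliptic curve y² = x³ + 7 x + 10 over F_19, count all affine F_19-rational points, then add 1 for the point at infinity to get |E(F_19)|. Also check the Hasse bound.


Affine points = {(3, 1), (3, 18), (4, 8), (4, 11), (9, 2), (9, 17), (10, 4), (10, 15), (12, 6), (12, 13), (16, 0), (17, 8), (17, 11)}; affine count = 13; |E(F_19)| = 14.

Discriminant check: Δ ∝ 4a³ + 27b² = 4·7³ + 27·10² = 4·343 + 27·100 ≡ 6 (mod 19). Nonzero ⇒ E is nonsingular.
For each x ∈ F_19, compute rhs = x³ + 7·x + 10 mod 19, then count y ∈ F_19 with y² ≡ rhs.
  x = 0: rhs = 10, matching y values: none (0 points).
  x = 1: rhs = 18, matching y values: none (0 points).
  x = 2: rhs = 13, matching y values: none (0 points).
  x = 3: rhs = 1, matching y values: 1, 18 (2 points).
  x = 4: rhs = 7, matching y values: 8, 11 (2 points).
  x = 5: rhs = 18, matching y values: none (0 points).
  x = 6: rhs = 2, matching y values: none (0 points).
  x = 7: rhs = 3, matching y values: none (0 points).
  x = 8: rhs = 8, matching y values: none (0 points).
  x = 9: rhs = 4, matching y values: 2, 17 (2 points).
  x = 10: rhs = 16, matching y values: 4, 15 (2 points).
  x = 11: rhs = 12, matching y values: none (0 points).
  x = 12: rhs = 17, matching y values: 6, 13 (2 points).
  x = 13: rhs = 18, matching y values: none (0 points).
  x = 14: rhs = 2, matching y values: none (0 points).
  x = 15: rhs = 13, matching y values: none (0 points).
  x = 16: rhs = 0, matching y values: 0 (1 points).
  x = 17: rhs = 7, matching y values: 8, 11 (2 points).
  x = 18: rhs = 2, matching y values: none (0 points).
Total affine count: 13.
Full point count |E(F_19)| = 13 + 1 = 14.
Hasse bound: |14 − (19+1)| = |-6| = 6 ≤ 2√19 ≈ 8.7178 ✓.


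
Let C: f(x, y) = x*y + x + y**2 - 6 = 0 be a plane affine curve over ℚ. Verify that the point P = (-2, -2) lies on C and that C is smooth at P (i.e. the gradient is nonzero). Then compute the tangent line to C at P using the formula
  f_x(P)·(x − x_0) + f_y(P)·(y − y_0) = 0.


Tangent line at P: -x - 6*y - 14 = 0.

Step 1: f(-2, -2) = 0, so P lies on C.
Step 2: partial derivatives
  f_x(x, y) = y + 1, f_y(x, y) = x + 2*y.
  f_x(P) = -1, f_y(P) = -6 (gradient nonzero, so P is smooth).
Step 3: tangent line at P: -1·(x − -2) + -6·(y − -2) = 0.
Expanding: -x - 6*y - 14 = 0.


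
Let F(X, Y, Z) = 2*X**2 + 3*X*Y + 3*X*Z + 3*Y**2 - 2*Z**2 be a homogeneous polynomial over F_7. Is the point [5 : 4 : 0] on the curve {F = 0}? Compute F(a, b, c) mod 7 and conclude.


F(5,4,0) ≡ 4 (mod 7); P is NOT on the curve.

Evaluate F(5, 4, 0) term-by-term (mod 7).
  2*X**2 ↦ 2·25·1·1 = 50
  3*X*Y ↦ 3·5·4·1 = 60
  3*X*Z ↦ 3·5·1·0 = 0
  3*Y**2 ↦ 3·1·16·1 = 48
  -2*Z**2 ↦ -2·1·1·0 = 0
Sum: F(5, 4, 0) = (50) + (60) + (0) + (48) + (0) = 158.
Reducing mod 7: 158 ≡ 4 (mod 7).
Since F(a, b, c) ≡ 4 ≠ 0 (mod 7), P does NOT lie on the curve.


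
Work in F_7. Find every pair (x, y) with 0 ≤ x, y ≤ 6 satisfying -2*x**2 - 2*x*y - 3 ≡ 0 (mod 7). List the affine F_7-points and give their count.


Affine F_7-points: {(1, 1), (2, 6), (3, 0), (4, 0), (5, 1), (6, 6)}; count = 6.

For each of the 49 pairs (x, y) ∈ F_7², evaluate f(x, y) mod 7. Record the zeros.
  x = 0: [0↦4, 1↦4, 2↦4, 3↦4, 4↦4, 5↦4, 6↦4]  zeros at y ∈ ∅
  x = 1: [0↦2, 1↦0, 2↦5, 3↦3, 4↦1, 5↦6, 6↦4]  zeros at y ∈ {1}
  x = 2: [0↦3, 1↦6, 2↦2, 3↦5, 4↦1, 5↦4, 6↦0]  zeros at y ∈ {6}
  x = 3: [0↦0, 1↦1, 2↦2, 3↦3, 4↦4, 5↦5, 6↦6]  zeros at y ∈ {0}
  x = 4: [0↦0, 1↦6, 2↦5, 3↦4, 4↦3, 5↦2, 6↦1]  zeros at y ∈ {0}
  x = 5: [0↦3, 1↦0, 2↦4, 3↦1, 4↦5, 5↦2, 6↦6]  zeros at y ∈ {1}
  x = 6: [0↦2, 1↦4, 2↦6, 3↦1, 4↦3, 5↦5, 6↦0]  zeros at y ∈ {6}
Collecting zeros: affine points = {(1, 1), (2, 6), (3, 0), (4, 0), (5, 1), (6, 6)}.
Total count |C(F_7)_aff| = 6.


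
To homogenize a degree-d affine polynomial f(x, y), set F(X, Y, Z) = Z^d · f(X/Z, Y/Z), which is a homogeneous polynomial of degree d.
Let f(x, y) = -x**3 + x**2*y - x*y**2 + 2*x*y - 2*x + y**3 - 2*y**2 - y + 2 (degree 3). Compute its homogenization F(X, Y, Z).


F(X, Y, Z) = -X**3 + X**2*Y - X*Y**2 + 2*X*Y*Z - 2*X*Z**2 + Y**3 - 2*Y**2*Z - Y*Z**2 + 2*Z**3

deg(f) = 3.
Substitute x = X/Z, y = Y/Z into f, then multiply by Z^3.
  monomial -1·x^3·y^0 ↦ -1·X^3·Y^0·Z^0.
  monomial 1·x^2·y^1 ↦ 1·X^2·Y^1·Z^0.
  monomial -1·x^1·y^2 ↦ -1·X^1·Y^2·Z^0.
  monomial 2·x^1·y^1 ↦ 2·X^1·Y^1·Z^1.
  monomial -2·x^1·y^0 ↦ -2·X^1·Y^0·Z^2.
  monomial 1·x^0·y^3 ↦ 1·X^0·Y^3·Z^0.
  monomial -2·x^0·y^2 ↦ -2·X^0·Y^2·Z^1.
  monomial -1·x^0·y^1 ↦ -1·X^0·Y^1·Z^2.
  monomial 2·x^0·y^0 ↦ 2·X^0·Y^0·Z^3.
Collecting: F(X, Y, Z) = -X**3 + X**2*Y - X*Y**2 + 2*X*Y*Z - 2*X*Z**2 + Y**3 - 2*Y**2*Z - Y*Z**2 + 2*Z**3.


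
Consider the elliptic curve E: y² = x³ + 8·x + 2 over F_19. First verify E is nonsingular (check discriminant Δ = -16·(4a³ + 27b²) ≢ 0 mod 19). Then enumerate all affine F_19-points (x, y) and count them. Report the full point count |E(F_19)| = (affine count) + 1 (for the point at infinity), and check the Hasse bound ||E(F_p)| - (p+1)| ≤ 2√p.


Affine points = {(1, 7), (1, 12), (2, 8), (2, 11), (6, 0), (9, 9), (9, 10), (13, 2), (13, 17), (15, 1), (15, 18), (17, 4), (17, 15)}; affine count = 13; |E(F_19)| = 14.

Discriminant check: Δ ∝ 4a³ + 27b² = 4·8³ + 27·2² = 4·512 + 27·4 ≡ 9 (mod 19). Nonzero ⇒ E is nonsingular.
For each x ∈ F_19, compute rhs = x³ + 8·x + 2 mod 19, then count y ∈ F_19 with y² ≡ rhs.
  x = 0: rhs = 2, matching y values: none (0 points).
  x = 1: rhs = 11, matching y values: 7, 12 (2 points).
  x = 2: rhs = 7, matching y values: 8, 11 (2 points).
  x = 3: rhs = 15, matching y values: none (0 points).
  x = 4: rhs = 3, matching y values: none (0 points).
  x = 5: rhs = 15, matching y values: none (0 points).
  x = 6: rhs = 0, matching y values: 0 (1 points).
  x = 7: rhs = 2, matching y values: none (0 points).
  x = 8: rhs = 8, matching y values: none (0 points).
  x = 9: rhs = 5, matching y values: 9, 10 (2 points).
  x = 10: rhs = 18, matching y values: none (0 points).
  x = 11: rhs = 15, matching y values: none (0 points).
  x = 12: rhs = 2, matching y values: none (0 points).
  x = 13: rhs = 4, matching y values: 2, 17 (2 points).
  x = 14: rhs = 8, matching y values: none (0 points).
  x = 15: rhs = 1, matching y values: 1, 18 (2 points).
  x = 16: rhs = 8, matching y values: none (0 points).
  x = 17: rhs = 16, matching y values: 4, 15 (2 points).
  x = 18: rhs = 12, matching y values: none (0 points).
Total affine count: 13.
Full point count |E(F_19)| = 13 + 1 = 14.
Hasse bound: |14 − (19+1)| = |-6| = 6 ≤ 2√19 ≈ 8.7178 ✓.


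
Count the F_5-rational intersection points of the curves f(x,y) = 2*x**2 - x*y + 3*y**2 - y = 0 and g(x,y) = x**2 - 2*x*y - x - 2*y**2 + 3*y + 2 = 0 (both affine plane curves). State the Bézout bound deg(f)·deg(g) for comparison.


Common zeros: {(0, 2)}; count = 1; Bézout bound = 4.

deg(f) = 2, deg(g) = 2, so Bézout bound = 4.
Scan x ∈ F_5. For each x, list the y ∈ F_5 with f(x, y) ≡ 0 and those with g(x, y) ≡ 0 (mod 5); the common zeros in that column are the intersection.
  x = 0: f ≡ 0 at y ∈ {0, 2}; g ≡ 0 at y ∈ {2}; common: {2}.
  x = 1: f ≡ 0 at y ∈ {2}; g ≡ 0 at y ∈ ∅; common: ∅.
  x = 2: f ≡ 0 at y ∈ ∅; g ≡ 0 at y ∈ ∅; common: ∅.
  x = 3: f ≡ 0 at y ∈ {4}; g ≡ 0 at y ∈ ∅; common: ∅.
  x = 4: f ≡ 0 at y ∈ {1, 4}; g ≡ 0 at y ∈ ∅; common: ∅.
Collecting: common zeros = {(0, 2)}, so the count is 1.
Comparison with the Bézout bound: 1 ≤ 4 = deg(f)·deg(g), as expected for curves with no common component (the affine F_5-count falls short of the bound because intersections may lie at infinity, over extension fields, or carry multiplicity).


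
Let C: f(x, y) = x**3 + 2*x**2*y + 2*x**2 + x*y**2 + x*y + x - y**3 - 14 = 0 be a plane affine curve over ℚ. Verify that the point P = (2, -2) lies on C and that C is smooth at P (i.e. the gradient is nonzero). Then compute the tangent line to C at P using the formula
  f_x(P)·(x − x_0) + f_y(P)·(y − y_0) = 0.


Tangent line at P: 7*x - 10*y - 34 = 0.

Step 1: f(2, -2) = 0, so P lies on C.
Step 2: partial derivatives
  f_x(x, y) = 3*x**2 + 4*x*y + 4*x + y**2 + y + 1, f_y(x, y) = 2*x**2 + 2*x*y + x - 3*y**2.
  f_x(P) = 7, f_y(P) = -10 (gradient nonzero, so P is smooth).
Step 3: tangent line at P: 7·(x − 2) + -10·(y − -2) = 0.
Expanding: 7*x - 10*y - 34 = 0.
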